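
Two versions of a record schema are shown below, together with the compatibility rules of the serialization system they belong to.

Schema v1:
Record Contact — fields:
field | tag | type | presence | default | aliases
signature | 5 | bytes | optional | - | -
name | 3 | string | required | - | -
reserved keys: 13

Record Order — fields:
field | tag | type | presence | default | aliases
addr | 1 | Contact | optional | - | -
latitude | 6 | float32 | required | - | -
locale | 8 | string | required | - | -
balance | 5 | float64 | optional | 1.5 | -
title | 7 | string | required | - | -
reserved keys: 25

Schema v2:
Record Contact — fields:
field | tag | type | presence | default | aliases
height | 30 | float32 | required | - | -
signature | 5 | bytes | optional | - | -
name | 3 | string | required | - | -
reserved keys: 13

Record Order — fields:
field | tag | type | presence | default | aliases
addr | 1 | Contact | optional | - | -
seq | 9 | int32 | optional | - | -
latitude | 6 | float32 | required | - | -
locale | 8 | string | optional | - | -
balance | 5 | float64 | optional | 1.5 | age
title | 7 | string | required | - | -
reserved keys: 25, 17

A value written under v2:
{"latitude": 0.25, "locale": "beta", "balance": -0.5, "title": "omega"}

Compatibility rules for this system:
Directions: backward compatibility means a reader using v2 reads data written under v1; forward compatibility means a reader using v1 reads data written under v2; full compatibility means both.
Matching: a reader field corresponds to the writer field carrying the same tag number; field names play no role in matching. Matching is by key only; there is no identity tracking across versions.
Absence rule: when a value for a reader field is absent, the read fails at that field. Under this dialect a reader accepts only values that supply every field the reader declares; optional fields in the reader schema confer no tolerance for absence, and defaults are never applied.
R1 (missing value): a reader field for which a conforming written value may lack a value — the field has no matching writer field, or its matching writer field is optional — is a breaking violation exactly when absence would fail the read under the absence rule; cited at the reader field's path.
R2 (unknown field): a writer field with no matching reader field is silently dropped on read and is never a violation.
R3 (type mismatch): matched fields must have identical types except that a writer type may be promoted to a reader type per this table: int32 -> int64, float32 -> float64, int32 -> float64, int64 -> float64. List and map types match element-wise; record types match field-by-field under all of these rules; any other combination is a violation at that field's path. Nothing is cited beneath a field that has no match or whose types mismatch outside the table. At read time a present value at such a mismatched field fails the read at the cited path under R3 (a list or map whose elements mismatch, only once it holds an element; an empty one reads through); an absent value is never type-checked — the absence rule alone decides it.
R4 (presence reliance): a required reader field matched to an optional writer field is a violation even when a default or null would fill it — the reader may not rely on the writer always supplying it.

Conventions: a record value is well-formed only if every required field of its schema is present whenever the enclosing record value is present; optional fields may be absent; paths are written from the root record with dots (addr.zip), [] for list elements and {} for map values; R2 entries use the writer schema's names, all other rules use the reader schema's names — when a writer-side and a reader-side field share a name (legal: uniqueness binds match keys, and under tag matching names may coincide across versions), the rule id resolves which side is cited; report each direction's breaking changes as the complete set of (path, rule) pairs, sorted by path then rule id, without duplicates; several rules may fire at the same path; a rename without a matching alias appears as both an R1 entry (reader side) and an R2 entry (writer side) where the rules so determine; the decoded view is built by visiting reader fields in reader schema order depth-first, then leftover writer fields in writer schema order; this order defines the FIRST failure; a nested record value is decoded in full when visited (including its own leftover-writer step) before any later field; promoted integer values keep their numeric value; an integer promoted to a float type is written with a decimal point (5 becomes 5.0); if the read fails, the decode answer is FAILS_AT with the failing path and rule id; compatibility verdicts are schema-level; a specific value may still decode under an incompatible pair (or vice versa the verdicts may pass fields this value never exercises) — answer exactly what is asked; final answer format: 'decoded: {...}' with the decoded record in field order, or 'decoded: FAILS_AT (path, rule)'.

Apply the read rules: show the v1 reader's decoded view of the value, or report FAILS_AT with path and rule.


each type pair in Order: writer, then reader
decoding the Order value with the v1 reader:
  read fails at addr under R1 (no fill)
  => FAILS_AT (addr, R1)
diffs on Order not affecting the asked answer:
  field locale in record Order: required changed to optional -> a verdict-level change on Order — the shown value reads the same
  added field height to record Contact: required float32, tag 30 (in v2 it sits immediately before signature) -> a verdict-level change on Order — the shown value reads the same
  added field seq to record Order: optional int32, tag 9 (in v2 it sits immediately before latitude) -> a verdict-level change on Order — the shown value reads the same

decoded: FAILS_AT (addr, R1)


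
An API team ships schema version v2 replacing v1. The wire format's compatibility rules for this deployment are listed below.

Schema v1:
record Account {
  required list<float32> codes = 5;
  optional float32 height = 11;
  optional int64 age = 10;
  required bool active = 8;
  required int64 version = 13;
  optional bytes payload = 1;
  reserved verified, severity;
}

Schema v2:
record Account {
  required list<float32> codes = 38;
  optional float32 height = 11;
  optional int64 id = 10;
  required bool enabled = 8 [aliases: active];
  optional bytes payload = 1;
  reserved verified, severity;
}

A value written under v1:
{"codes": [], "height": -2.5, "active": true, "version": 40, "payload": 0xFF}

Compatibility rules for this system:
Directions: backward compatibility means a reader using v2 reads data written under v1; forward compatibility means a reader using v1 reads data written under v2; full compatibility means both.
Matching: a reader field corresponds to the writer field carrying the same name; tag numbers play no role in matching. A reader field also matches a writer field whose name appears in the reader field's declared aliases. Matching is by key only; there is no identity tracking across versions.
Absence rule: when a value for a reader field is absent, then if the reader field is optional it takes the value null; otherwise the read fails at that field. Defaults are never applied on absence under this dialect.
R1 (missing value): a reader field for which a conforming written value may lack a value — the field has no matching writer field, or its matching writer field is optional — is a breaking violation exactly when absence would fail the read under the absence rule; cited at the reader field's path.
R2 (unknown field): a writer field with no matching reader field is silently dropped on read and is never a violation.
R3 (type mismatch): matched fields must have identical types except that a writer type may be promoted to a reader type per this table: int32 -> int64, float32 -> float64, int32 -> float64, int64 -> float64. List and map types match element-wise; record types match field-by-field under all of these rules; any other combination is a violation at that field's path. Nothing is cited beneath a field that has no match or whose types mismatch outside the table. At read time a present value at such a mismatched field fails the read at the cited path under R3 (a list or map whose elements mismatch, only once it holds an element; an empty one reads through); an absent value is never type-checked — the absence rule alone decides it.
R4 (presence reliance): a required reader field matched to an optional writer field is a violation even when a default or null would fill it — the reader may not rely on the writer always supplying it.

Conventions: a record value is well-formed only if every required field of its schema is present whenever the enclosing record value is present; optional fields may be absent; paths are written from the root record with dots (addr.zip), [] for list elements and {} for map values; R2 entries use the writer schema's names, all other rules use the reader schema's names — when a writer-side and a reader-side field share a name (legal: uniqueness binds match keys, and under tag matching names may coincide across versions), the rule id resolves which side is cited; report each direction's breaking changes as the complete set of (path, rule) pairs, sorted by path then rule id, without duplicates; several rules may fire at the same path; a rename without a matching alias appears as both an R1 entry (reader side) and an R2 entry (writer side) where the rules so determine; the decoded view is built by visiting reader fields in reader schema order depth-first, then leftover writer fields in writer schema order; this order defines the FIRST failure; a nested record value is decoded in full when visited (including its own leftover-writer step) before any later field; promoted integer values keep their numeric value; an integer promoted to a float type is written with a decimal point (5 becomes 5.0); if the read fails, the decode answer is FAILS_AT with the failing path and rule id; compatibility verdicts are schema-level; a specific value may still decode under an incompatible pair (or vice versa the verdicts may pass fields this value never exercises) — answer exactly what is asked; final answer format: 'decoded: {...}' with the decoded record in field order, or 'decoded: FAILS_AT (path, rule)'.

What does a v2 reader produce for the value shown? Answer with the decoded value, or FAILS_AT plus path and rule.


arrows below run writer -> reader for Account
decoding the Account value with the v2 reader:
  codes := []
  height := -2.5
  id := null (absent, optional -> null)
  enabled := true (from writer active)
  payload := 0xFF
  writer version: unknown -> dropped
  => decoded: {"codes": [], "height": -2.5, "id": null, "enabled": true, "payload": 0xFF}
ruling out the remaining Account differences:
  field codes in record Account: tag 5 changed to 38 -> triggers nothing under the printed rules; the Account answer is the same either way

decoded: {"codes": [], "height": -2.5, "id": null, "enabled": true, "payload": 0xFF}


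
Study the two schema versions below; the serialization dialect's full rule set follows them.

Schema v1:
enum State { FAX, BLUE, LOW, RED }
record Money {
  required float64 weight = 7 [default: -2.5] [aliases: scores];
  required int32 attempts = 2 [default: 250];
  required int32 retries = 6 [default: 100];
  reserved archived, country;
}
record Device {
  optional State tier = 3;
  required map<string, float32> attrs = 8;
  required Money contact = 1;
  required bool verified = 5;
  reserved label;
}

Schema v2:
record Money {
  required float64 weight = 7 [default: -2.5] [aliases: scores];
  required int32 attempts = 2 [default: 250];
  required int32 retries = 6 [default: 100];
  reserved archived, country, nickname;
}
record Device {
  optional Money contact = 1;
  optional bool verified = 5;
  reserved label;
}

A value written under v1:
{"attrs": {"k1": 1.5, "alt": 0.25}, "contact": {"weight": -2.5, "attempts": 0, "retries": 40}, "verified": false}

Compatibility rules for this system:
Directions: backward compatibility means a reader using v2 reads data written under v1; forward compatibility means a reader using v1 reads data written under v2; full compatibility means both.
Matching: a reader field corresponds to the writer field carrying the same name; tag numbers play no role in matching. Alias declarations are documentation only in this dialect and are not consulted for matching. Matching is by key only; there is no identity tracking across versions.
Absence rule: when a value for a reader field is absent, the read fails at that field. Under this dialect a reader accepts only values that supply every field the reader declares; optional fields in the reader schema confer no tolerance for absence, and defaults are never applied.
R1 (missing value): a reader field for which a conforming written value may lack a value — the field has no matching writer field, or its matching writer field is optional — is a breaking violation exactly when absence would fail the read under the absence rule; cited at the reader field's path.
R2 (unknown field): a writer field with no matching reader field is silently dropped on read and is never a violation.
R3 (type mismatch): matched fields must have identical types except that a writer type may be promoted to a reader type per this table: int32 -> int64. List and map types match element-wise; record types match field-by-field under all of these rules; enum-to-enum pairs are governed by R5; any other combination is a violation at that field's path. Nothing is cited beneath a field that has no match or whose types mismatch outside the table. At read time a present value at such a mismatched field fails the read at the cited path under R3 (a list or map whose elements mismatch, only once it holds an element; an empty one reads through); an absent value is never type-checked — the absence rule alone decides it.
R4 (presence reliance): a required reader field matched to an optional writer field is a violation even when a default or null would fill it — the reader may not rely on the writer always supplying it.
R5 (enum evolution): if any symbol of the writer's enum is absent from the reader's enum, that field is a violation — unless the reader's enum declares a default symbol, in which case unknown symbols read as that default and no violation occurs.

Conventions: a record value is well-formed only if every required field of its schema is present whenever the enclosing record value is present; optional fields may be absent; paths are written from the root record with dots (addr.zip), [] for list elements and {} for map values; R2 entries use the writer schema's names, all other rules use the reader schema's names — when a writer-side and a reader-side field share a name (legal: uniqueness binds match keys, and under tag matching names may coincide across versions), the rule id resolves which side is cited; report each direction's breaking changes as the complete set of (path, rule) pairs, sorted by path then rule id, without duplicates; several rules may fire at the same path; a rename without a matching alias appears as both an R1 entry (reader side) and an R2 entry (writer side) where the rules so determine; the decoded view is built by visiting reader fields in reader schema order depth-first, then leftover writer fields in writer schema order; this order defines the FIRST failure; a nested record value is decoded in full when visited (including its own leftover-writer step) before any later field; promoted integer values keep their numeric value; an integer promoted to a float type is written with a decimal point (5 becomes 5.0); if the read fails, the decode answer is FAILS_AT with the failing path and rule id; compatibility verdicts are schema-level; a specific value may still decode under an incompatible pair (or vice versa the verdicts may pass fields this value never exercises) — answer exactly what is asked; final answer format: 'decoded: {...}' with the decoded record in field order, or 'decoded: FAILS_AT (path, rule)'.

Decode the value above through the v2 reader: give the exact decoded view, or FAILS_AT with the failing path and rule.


each type pair in Device: writer, then reader
decode walk for Device under reader schema v2:
  contact.weight := -2.5
  contact.attempts := 0
  contact.retries := 40
  verified := false
  writer attrs: unmatched, discarded
  => decoded: {"contact": {"weight": -2.5, "attempts": 0, "retries": 40}, "verified": false}
diffs on Device not affecting the asked answer:
  field verified in record Device: required changed to optional -> a verdict-level change on Device — the shown value reads the same
  field contact in record Device: required changed to optional -> a verdict-level change on Device — the shown value reads the same

decoded: {"contact": {"weight": -2.5, "attempts": 0, "retries": 40}, "verified": false}


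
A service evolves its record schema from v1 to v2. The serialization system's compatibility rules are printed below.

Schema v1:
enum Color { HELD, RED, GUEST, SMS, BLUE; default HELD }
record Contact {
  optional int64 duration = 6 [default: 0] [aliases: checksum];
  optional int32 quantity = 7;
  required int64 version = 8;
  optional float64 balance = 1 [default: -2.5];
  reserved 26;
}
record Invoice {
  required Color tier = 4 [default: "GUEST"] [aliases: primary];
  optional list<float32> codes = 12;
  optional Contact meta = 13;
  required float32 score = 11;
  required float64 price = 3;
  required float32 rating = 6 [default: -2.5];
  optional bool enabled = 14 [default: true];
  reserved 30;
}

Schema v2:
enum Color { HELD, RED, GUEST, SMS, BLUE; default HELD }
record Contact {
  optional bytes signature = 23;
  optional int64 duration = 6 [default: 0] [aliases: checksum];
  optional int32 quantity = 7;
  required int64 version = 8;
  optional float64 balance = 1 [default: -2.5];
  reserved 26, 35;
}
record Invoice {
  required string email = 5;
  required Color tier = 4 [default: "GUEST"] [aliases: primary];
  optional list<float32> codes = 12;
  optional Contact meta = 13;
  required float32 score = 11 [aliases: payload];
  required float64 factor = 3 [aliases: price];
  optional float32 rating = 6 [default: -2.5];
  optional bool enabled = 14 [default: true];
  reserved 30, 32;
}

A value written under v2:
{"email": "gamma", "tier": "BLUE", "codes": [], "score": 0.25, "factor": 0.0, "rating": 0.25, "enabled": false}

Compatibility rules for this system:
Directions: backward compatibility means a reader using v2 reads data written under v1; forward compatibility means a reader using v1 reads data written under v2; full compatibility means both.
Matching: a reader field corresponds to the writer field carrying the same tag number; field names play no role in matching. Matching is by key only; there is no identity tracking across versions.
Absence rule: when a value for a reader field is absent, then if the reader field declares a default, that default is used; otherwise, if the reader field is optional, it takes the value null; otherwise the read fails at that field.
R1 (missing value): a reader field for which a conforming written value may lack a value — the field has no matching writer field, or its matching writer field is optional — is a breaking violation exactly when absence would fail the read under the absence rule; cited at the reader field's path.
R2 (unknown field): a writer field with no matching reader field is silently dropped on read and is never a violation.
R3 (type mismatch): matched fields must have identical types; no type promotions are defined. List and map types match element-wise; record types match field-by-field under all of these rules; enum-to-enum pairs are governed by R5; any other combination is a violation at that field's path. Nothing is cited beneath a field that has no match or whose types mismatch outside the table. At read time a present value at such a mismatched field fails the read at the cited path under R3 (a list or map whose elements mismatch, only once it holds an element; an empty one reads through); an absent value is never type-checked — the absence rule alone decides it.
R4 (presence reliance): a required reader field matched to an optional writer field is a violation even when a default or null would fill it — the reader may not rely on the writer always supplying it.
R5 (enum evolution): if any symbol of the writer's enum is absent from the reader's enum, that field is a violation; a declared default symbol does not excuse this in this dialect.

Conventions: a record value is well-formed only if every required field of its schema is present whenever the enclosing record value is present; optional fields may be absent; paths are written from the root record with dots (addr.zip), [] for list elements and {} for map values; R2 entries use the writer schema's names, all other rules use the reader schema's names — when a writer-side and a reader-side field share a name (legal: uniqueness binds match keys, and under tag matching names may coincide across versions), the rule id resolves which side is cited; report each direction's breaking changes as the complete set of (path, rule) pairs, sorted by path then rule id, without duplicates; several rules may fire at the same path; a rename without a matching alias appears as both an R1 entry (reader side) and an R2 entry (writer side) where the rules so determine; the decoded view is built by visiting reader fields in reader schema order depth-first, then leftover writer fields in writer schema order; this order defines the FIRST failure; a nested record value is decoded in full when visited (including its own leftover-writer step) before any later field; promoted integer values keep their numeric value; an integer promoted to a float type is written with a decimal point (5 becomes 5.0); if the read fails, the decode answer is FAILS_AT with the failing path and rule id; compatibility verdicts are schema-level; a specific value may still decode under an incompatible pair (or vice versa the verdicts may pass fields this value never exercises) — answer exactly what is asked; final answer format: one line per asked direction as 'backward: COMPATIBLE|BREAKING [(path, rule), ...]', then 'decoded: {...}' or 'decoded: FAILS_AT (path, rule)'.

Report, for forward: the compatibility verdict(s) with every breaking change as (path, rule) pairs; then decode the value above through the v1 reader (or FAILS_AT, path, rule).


the writer's type comes first in each Invoice pair
checking forward for Invoice: reader v1 against writer v2:
  tier <- tier (Color -> Color, writer required)
  codes <- codes (list<float32> -> list<float32>, writer optional)
  meta <- meta (Contact -> Contact, writer optional)
  score <- score (float32 -> float32, writer required)
  price <- factor (float64 -> float64, writer required)
  rating <- rating (float32 -> float32, writer optional)
  enabled <- enabled (bool -> bool, writer optional)
  writer field email has no reader counterpart
  meta.duration <- meta.duration (int64 -> int64, writer optional)
  meta.quantity <- meta.quantity (int32 -> int32, writer optional)
  meta.version <- meta.version (int64 -> int64, writer required)
  meta.balance <- meta.balance (float64 -> float64, writer optional)
  writer field meta.signature has no reader counterpart
  breaking: (rating, R4)
  => forward: BREAKING (1)
migrating the Invoice value to v1:
  tier := "BLUE"
  codes := []
  meta := null (missing; optional => null)
  score := 0.25
  price := 0.0 (from writer factor)
  rating := 0.25
  enabled := false
  writer email: no reader field; dropped
  => decoded: {"tier": "BLUE", "codes": [], "meta": null, "score": 0.25, "price": 0.0, "rating": 0.25, "enabled": false}
the rest of the Invoice diff is inert for this question:
  added field email to record Invoice: required string, tag 5 (in v2 it sits immediately before tier) -> matters only for Invoice's backward compatibility — outside the asked direction
  added field signature to record Contact: optional bytes, tag 23 (in v2 it sits immediately before duration) -> triggers nothing under Invoice's printed rules — same verdict
  renamed field price to factor in record Invoice (alias price declared on the renamed field) -> triggers nothing under Invoice's printed rules — same verdict

forward: BREAKING [(rating, R4)]; decoded: {"tier": "BLUE", "codes": [], "meta": null, "score": 0.25, "price": 0.0, "rating": 0.25, "enabled": false}


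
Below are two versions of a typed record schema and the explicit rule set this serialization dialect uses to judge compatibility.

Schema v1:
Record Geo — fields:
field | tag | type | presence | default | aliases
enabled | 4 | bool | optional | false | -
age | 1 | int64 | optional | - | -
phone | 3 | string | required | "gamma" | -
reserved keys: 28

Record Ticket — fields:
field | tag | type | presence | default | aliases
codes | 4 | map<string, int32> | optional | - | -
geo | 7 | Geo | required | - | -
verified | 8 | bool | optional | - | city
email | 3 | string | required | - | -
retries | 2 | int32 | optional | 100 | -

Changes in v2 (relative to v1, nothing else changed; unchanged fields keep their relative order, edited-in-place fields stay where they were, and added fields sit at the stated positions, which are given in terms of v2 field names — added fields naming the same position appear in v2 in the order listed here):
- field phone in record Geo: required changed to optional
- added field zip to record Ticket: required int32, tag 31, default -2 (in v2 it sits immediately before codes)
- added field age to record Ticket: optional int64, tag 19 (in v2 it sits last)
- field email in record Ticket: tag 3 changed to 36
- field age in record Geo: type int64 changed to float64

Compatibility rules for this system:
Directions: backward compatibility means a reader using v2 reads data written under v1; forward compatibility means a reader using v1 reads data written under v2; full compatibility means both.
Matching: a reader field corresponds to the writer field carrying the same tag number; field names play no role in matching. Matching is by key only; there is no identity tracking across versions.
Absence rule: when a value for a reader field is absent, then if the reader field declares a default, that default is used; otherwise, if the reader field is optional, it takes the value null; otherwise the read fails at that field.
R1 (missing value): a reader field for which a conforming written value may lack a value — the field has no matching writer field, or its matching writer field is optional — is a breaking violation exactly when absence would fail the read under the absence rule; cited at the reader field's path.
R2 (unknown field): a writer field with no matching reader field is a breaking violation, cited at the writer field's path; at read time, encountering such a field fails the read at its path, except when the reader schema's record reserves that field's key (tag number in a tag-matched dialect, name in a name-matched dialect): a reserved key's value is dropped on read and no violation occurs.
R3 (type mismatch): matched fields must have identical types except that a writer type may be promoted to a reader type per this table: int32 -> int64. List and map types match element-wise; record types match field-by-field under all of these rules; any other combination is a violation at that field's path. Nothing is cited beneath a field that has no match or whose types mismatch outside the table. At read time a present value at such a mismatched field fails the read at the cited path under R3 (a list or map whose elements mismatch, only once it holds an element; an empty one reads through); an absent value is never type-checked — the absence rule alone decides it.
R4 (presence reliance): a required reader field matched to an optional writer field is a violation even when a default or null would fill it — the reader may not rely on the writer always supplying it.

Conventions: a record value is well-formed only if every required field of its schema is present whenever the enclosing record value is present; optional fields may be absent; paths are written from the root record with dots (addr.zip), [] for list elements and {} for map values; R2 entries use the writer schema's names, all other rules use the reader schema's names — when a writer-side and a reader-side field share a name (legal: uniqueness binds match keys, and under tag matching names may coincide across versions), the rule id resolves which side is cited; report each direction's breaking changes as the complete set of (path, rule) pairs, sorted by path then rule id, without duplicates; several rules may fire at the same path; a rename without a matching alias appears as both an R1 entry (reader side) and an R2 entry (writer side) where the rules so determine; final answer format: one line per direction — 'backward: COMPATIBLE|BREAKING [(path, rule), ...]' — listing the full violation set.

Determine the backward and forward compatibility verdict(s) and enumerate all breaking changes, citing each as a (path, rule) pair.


backward: BREAKING [(email, R1), (email, R2), (geo.age, R3)]; forward: BREAKING [(age, R2), (email, R1), (email, R2), (geo.age, R3), (geo.phone, R4), (zip, R2)]

in Ticket below, arrows point writer -> reader
backward analysis of Ticket with v2 as reader and v1 as writer:
  zip: no writer-side match
  writer optional, map<string, int32> -> map<string, int32>: reader codes maps from writer codes
  writer required, Geo -> Geo: reader geo maps from writer geo
  writer optional, bool -> bool: reader verified maps from writer verified
  email: no writer-side match
  writer optional, int32 -> int32: reader retries maps from writer retries
  age: no writer-side match
  email (writer side), unknown to reader
  writer optional, bool -> bool: reader geo.enabled maps from writer geo.enabled
  writer optional, int64 -> float64: reader geo.age maps from writer geo.age
  writer required, string -> string: reader geo.phone maps from writer geo.phone
  rule R1 violated at email
  rule R2 violated at email
  rule R3 violated at geo.age
  backward on Ticket therefore BREAKING (3)
forward analysis of Ticket with v1 as reader and v2 as writer:
  writer optional, map<string, int32> -> map<string, int32>: reader codes maps from writer codes
  writer required, Geo -> Geo: reader geo maps from writer geo
  writer optional, bool -> bool: reader verified maps from writer verified
  email: no writer-side match
  writer optional, int32 -> int32: reader retries maps from writer retries
  zip (writer side), unknown to reader
  email (writer side), unknown to reader
  age (writer side), unknown to reader
  writer optional, bool -> bool: reader geo.enabled maps from writer geo.enabled
  writer optional, float64 -> int64: reader geo.age maps from writer geo.age
  writer optional, string -> string: reader geo.phone maps from writer geo.phone
  rule R2 violated at age
  rule R1 violated at email
  rule R2 violated at email
  rule R3 violated at geo.age
  rule R4 violated at geo.phone
  rule R2 violated at zip
  forward on Ticket therefore BREAKING (6)


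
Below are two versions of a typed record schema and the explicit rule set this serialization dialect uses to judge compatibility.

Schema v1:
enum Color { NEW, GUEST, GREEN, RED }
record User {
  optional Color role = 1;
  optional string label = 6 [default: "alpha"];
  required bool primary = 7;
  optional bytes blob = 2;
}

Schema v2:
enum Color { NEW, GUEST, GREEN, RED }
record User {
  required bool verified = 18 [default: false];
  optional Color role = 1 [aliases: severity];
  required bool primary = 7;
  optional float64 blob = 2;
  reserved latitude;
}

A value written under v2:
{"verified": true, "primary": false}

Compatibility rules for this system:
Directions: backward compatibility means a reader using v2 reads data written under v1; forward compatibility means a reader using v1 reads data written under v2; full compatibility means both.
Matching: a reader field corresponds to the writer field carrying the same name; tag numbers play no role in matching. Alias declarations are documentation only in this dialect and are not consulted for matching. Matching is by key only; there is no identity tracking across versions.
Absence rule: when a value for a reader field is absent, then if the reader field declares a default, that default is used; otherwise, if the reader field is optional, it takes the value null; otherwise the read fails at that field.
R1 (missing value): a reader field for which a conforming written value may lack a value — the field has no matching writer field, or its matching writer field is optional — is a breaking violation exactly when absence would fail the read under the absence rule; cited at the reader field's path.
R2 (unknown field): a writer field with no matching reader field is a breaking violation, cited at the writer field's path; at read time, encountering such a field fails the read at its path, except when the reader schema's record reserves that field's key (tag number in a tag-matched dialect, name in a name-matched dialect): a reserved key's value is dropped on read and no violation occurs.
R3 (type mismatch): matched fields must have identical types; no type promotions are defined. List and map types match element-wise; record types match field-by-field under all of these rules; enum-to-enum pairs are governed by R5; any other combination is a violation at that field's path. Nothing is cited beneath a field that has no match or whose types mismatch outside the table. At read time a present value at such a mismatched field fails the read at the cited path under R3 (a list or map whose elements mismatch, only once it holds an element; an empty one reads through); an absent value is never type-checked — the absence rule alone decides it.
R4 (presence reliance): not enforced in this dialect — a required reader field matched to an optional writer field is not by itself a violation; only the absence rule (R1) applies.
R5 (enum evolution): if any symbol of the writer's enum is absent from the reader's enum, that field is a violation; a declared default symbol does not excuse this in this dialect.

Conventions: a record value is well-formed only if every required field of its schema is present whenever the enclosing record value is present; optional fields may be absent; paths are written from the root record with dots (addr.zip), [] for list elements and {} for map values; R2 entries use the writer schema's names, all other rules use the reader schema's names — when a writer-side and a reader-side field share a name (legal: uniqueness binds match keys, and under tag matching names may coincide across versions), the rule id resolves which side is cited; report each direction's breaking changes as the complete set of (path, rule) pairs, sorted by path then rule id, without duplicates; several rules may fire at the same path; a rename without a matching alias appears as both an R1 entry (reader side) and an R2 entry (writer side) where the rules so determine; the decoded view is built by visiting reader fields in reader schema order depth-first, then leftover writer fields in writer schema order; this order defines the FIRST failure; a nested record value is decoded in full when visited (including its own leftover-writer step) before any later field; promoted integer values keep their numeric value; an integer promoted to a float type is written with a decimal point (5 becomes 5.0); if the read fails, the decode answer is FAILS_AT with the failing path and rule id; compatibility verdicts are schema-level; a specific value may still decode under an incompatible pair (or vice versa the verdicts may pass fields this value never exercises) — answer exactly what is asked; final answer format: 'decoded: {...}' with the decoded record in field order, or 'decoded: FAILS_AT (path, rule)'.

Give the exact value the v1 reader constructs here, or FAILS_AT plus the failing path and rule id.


the writer's type comes first in each User pair
decoding the User value with the v1 reader:
  role := null (absent, optional -> null)
  label := "alpha" (absent -> default)
  primary := false
  blob := null (absent, optional -> null)
  read fails at verified under R2 (unknown field)
  => FAILS_AT (verified, R2)
diffs on User not affecting the asked answer:
  field blob in record User: type bytes changed to float64 -> matters for User compatibility verdicts, not for this value's decode
  removed field label from record User -> matters for User compatibility verdicts, not for this value's decode

decoded: FAILS_AT (verified, R2)


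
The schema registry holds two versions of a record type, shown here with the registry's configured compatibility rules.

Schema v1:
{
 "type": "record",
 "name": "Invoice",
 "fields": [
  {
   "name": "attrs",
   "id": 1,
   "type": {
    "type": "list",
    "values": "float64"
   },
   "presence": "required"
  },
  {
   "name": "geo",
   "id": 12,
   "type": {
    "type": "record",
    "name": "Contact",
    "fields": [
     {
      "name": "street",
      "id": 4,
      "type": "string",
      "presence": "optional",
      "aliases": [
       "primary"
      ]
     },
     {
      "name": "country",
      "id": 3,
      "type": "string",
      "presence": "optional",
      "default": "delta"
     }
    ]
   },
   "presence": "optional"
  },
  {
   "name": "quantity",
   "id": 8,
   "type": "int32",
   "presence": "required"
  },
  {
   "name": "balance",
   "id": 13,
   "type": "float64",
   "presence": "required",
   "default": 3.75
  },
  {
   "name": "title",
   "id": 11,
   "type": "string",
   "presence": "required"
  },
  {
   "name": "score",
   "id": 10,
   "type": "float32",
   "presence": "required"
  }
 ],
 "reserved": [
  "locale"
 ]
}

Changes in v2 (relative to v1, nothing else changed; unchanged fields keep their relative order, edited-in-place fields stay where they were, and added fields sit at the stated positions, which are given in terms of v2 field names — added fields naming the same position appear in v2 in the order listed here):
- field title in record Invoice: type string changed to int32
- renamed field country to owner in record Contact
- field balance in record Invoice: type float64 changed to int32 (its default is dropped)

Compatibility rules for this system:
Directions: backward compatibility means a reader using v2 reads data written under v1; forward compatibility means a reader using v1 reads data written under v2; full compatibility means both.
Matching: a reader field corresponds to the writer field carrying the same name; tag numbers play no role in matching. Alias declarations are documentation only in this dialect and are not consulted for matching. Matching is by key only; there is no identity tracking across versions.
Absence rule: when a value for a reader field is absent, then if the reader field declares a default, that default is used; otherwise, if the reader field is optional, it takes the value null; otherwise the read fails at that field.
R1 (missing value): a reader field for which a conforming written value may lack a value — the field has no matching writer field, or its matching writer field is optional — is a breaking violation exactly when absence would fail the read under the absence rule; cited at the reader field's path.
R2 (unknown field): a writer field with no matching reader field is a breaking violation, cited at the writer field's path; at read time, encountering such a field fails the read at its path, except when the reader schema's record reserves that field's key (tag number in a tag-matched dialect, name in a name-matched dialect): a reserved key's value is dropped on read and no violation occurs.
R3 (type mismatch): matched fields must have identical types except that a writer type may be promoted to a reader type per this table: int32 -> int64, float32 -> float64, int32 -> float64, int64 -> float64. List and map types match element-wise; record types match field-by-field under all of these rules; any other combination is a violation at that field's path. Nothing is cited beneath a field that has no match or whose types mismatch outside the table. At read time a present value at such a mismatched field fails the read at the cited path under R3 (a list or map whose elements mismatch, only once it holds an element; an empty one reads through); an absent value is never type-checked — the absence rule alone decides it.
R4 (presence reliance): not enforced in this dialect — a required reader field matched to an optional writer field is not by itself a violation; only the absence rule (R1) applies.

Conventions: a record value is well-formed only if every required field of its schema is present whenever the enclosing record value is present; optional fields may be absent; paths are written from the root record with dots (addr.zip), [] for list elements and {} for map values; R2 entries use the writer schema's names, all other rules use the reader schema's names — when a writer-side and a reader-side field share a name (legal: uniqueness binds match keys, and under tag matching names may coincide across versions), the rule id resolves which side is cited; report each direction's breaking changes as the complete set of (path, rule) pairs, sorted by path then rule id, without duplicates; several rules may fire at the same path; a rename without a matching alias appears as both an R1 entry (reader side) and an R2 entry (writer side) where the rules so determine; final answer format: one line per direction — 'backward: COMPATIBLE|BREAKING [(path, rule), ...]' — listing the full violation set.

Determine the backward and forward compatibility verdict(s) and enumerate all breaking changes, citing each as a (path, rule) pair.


in Invoice below, arrows point writer -> reader
backward for Invoice (reader v2, writer v1):
  attrs <- attrs (list<float64> -> list<float64>, writer required)
  geo <- geo (Contact -> Contact, writer optional)
  quantity <- quantity (int32 -> int32, writer required)
  balance <- balance (float64 -> int32, writer required)
  title <- title (string -> int32, writer required)
  score <- score (float32 -> float32, writer required)
  geo.street <- geo.street (string -> string, writer optional)
  geo.owner: no writer match
  writer field geo.country has no reader counterpart
  violation R3 at balance
  violation R2 at geo.country
  violation R3 at title
  backward on Invoice therefore BREAKING (3)
forward for Invoice (reader v1, writer v2):
  attrs <- attrs (list<float64> -> list<float64>, writer required)
  geo <- geo (Contact -> Contact, writer optional)
  quantity <- quantity (int32 -> int32, writer required)
  balance <- balance (int32 -> float64, writer required)
  title <- title (int32 -> string, writer required)
  score <- score (float32 -> float32, writer required)
  geo.street <- geo.street (string -> string, writer optional)
  geo.country: no writer match
  writer field geo.owner has no reader counterpart
  violation R2 at geo.owner
  violation R3 at title
  forward on Invoice therefore BREAKING (2)

backward: BREAKING [(balance, R3), (geo.country, R2), (title, R3)]; forward: BREAKING [(geo.owner, R2), (title, R3)]
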